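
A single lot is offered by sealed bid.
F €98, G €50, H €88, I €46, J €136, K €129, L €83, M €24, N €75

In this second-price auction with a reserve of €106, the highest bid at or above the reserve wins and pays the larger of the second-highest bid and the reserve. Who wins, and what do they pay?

J pays €129

Bids in order: 136 (J) > 129 (K) > 98 (F) > 88 (H) > 83 (L) > 75 (N) > …
J has the top bid at or above the reserve (€136).
max(second-highest €129, reserve €106) = €129; the reserve does not bind.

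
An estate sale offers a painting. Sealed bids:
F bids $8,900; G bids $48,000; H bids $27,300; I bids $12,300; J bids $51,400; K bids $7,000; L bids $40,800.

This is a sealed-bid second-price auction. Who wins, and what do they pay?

Rule: the highest bidder wins and pays the second-highest bid.
Bids ranked: 51,400 (J) > 48,000 (G) > 40,800 (L) > 27,300 (H) > 12,300 (I) > 8,900 (F) > …
J is highest; pays the second-highest bid, $48,000.

J pays $48,000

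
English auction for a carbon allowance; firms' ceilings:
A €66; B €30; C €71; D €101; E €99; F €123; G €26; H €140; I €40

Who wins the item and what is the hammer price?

H wins at €123

Open ascending-bid auction: the price rises until one bidder remains; the winner pays the price at which the last rival dropped out.
Sorting limits: 140 (H) > 123 (F) > 101 (D) > 99 (E) > 71 (C) > 66 (A) > …
Bidding ends when F exits at €123; H takes it.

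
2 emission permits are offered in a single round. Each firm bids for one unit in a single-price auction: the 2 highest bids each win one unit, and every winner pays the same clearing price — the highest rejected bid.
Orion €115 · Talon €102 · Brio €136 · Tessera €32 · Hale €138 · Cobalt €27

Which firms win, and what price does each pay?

Hale, Brio; each pays €115

Ordering the bids: 138 (Hale), 136 (Brio), 115 (Orion), 102 (Talon), …
Winners (2 units): Hale, Brio.
Highest unsuccessful bid: €115 → clearing price.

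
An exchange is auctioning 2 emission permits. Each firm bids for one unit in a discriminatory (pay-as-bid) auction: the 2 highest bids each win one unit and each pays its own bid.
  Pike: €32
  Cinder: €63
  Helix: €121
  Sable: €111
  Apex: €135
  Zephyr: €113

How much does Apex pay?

Apex pays €135

Sorting: 135 (Apex), 121 (Helix), 113 (Zephyr), 111 (Sable), …
The 2 highest are Apex, Helix.
Apex wins → own bid €135.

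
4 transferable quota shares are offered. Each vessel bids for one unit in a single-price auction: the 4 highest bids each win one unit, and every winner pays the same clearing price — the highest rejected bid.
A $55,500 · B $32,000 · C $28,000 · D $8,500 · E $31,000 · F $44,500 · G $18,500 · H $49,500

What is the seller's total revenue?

Total revenue: $124,000

Sorting: 55,500 (A), 49,500 (H), 44,500 (F), 32,000 (B), 31,000 (E), 28,000 (C), …
Winners (4 units): A, H, F, B.
Highest unsuccessful bid: $31,000 → clearing price.
Total revenue = 4 × $31,000 = $124,000.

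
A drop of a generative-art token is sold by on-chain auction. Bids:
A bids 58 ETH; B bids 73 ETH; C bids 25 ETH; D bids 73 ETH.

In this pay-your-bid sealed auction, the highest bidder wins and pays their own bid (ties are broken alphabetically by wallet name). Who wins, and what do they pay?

B pays 73 ETH

Rule: the highest bidder wins and pays their own bid.
Sorting bids: 73 (B) > 73 (D) > 58 (A) > 25 (C)
Tie at 73 ETH → B wins by tie-break.
First-price: B pays what they bid, 73 ETH.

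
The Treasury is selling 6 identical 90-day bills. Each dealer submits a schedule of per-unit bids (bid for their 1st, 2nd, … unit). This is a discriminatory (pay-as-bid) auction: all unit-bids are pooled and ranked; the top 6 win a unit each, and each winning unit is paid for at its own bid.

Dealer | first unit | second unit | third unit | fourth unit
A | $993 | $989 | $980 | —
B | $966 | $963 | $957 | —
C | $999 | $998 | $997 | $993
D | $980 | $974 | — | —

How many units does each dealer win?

All unit-bids, highest first — top 6: 999 (C-1), 998 (C-2), 997 (C-3), 993 (A-1), 993 (C-4), 989 (A-2)
Next rejected bid: $980 (not a price — pay-as-bid).
Allocation: A 2, C 4.

A 2, C 4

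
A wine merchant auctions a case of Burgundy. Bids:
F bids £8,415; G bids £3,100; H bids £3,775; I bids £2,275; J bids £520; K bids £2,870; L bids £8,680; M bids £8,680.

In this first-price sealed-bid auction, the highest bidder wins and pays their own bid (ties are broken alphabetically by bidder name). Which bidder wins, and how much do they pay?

First-price sealed-bid auction: the highest bidder wins and pays their own bid.
Bids ranked: 8,680 (L) > 8,680 (M) > 8,415 (F) > 3,775 (H) > 3,100 (G) > 2,870 (K) > …
Tie at £8,680 → L wins by tie-break.
L is highest → pays own bid, £8,680.

L pays £8,680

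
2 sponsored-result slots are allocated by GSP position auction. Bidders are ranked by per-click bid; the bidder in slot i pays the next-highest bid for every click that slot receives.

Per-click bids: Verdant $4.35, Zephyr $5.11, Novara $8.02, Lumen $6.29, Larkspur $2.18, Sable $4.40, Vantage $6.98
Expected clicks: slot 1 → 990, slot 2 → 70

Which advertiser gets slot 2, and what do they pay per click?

Per-click bids in order: $8.02 (Novara) > $6.98 (Vantage) > $6.29 (Lumen) > …
Slot 2 goes to the second-ranked bidder, Vantage, who pays the next bid down: $6.29/click.

Vantage; $6.29 per click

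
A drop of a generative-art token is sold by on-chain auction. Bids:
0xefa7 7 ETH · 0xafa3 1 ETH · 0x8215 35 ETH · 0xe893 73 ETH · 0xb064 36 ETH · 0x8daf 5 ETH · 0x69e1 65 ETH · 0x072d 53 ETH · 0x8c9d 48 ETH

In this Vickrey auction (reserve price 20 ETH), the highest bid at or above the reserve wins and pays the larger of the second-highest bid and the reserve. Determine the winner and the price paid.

Bids in order: 73 (0xe893) > 65 (0x69e1) > 53 (0x072d) > 48 (0x8c9d) > 36 (0xb064) > 35 (0x8215) > …
Highest eligible bid: 0xe893 at 73 ETH.
Second-highest bid 65 ETH exceeds the reserve 20 ETH → payment 65 ETH.

0xe893 pays 65 ETH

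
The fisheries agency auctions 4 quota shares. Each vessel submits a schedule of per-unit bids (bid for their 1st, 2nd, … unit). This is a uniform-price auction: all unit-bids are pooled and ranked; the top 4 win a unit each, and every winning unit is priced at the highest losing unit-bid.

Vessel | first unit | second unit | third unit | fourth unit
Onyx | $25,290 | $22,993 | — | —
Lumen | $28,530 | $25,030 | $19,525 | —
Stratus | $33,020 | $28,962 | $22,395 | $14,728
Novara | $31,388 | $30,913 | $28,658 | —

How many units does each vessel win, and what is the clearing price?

Novara 2, Stratus 2; clearing price $28,658

Merging the schedules and taking the best 4: 33,020 (Stratus-1), 31,388 (Novara-1), 30,913 (Novara-2), 28,962 (Stratus-2)
The (k+1)-th unit-bid is $28,658.
Allocation: Novara 2, Stratus 2.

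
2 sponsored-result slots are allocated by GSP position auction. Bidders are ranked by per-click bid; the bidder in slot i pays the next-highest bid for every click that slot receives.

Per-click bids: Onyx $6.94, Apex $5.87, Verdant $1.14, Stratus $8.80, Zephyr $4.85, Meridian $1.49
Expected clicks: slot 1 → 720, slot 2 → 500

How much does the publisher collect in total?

Per-click bids in order: $8.80 (Stratus) > $6.94 (Onyx) > $5.87 (Apex) > …
Slot 1: Stratus pays $6.94 × 720 = $4996.80
Slot 2: Onyx pays $5.87 × 500 = $2935.00
Total = $7931.80

Total revenue: $7931.80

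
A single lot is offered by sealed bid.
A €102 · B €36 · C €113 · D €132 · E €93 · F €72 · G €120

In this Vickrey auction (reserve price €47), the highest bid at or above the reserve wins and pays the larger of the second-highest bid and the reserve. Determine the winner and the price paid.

D pays €120

Bids ranked: 132 (D) > 120 (G) > 113 (C) > 102 (A) > 93 (E) > 72 (F) > …
Highest eligible bid: D at €132.
Second-highest bid €120 exceeds the reserve €47 → payment €120.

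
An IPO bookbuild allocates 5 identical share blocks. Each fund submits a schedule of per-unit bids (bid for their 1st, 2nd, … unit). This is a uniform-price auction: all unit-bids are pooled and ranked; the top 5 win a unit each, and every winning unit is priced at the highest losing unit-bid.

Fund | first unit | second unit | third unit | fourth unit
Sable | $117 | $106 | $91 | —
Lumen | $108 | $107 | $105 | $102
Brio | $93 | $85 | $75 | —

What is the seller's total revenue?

Total revenue: $510

All unit-bids, highest first — top 5: 117 (Sable-1), 108 (Lumen-1), 107 (Lumen-2), 106 (Sable-2), 105 (Lumen-3)
Highest rejected unit-bid = $102.
Allocation: Lumen 3, Sable 2. Every unit priced at $102.
Revenue = 5 × 102 = $510.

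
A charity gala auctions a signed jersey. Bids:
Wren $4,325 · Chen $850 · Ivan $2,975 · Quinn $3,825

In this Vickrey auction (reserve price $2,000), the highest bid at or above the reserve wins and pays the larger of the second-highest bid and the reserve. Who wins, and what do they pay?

Vickrey auction (reserve price $2,000): the highest bid at or above the reserve wins and pays the larger of the second-highest bid and the reserve.
Bids ranked: 4,325 (Wren) > 3,825 (Quinn) > 2,975 (Ivan) > 850 (Chen)
Highest eligible bid: Wren at $4,325.
max(second-highest $3,825, reserve $2,000) = $3,825; the reserve does not bind.

Wren pays $3,825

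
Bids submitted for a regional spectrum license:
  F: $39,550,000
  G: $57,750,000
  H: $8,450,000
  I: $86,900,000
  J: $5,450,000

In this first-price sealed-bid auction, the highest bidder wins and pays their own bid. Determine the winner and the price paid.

Sorting bids: 86,900,000 (I) > 57,750,000 (G) > 39,550,000 (F) > 8,450,000 (H) > 5,450,000 (J)
I is highest → pays own bid, $86,900,000.

I pays $86,900,000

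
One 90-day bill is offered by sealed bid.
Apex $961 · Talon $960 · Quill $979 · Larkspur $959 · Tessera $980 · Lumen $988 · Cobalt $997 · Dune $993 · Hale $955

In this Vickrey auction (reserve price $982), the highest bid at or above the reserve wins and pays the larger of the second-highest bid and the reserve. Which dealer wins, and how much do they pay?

Bids ranked: 997 (Cobalt) > 993 (Dune) > 988 (Lumen) > 980 (Tessera) > 979 (Quill) > 961 (Apex) > …
Highest eligible bid: Cobalt at $997.
Second-highest bid $993 exceeds the reserve $982 → payment $993.

Cobalt pays $993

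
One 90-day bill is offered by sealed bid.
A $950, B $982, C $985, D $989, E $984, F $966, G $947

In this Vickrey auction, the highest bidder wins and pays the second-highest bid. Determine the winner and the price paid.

D pays $985

Rule: the highest bidder wins and pays the second-highest bid.
Bids in order: 989 (D) > 985 (C) > 984 (E) > 982 (B) > 966 (F) > 950 (A) > …
D is highest; pays the second-highest bid, $985.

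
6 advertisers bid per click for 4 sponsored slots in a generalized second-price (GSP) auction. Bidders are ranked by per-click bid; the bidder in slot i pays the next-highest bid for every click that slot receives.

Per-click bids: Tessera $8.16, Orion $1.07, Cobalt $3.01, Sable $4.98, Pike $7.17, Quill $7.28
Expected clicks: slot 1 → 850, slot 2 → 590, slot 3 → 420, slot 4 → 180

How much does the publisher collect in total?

Sorting advertisers: $8.16 (Tessera) > $7.28 (Quill) > $7.17 (Pike) > $4.98 (Sable) > $3.01 (Cobalt) > …
Slot 1: Tessera pays $7.28 × 850 = $6188.00
Slot 2: Quill pays $7.17 × 590 = $4230.30
Slot 3: Pike pays $4.98 × 420 = $2091.60
Slot 4: Sable pays $3.01 × 180 = $541.80
Total = $13051.70

Total revenue: $13051.70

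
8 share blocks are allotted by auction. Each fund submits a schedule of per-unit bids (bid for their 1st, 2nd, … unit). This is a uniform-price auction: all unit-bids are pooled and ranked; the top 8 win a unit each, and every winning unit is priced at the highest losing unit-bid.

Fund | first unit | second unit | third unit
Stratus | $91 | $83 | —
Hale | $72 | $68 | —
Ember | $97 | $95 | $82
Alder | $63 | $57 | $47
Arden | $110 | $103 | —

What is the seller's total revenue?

All unit-bids, highest first — top 8: 110 (Arden-1), 103 (Arden-2), 97 (Ember-1), 95 (Ember-2), 91 (Stratus-1), 83 (Stratus-2), 82 (Ember-3), 72 (Hale-1)
Highest rejected unit-bid = $68.
Allocation: Arden 2, Ember 3, Hale 1, Stratus 2. Every unit priced at $68.
Revenue = 8 × 68 = $544.

Total revenue: $544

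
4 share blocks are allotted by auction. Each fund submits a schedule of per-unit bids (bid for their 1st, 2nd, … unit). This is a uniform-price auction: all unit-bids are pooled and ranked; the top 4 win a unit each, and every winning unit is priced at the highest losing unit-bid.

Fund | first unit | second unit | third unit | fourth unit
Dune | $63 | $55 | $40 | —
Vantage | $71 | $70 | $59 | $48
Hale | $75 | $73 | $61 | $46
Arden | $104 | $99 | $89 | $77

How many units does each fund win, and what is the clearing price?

Arden 4; clearing price $75

All unit-bids, highest first — top 4: 104 (Arden-1), 99 (Arden-2), 89 (Arden-3), 77 (Arden-4)
First bid not allocated: $75.
Allocation: Arden 4.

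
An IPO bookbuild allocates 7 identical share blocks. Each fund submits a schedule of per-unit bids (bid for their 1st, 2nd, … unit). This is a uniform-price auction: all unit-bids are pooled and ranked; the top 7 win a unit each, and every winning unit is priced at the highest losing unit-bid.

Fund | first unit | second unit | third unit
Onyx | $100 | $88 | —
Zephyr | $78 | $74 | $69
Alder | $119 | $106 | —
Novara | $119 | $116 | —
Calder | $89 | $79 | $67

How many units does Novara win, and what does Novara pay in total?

Novara: 2 units, pays $158

All unit-bids, highest first — top 7: 119 (Alder-1), 119 (Novara-1), 116 (Novara-2), 106 (Alder-2), 100 (Onyx-1), 89 (Calder-1), 88 (Onyx-2)
First bid not allocated: $79.
Novara wins 2 unit(s) at $79 each.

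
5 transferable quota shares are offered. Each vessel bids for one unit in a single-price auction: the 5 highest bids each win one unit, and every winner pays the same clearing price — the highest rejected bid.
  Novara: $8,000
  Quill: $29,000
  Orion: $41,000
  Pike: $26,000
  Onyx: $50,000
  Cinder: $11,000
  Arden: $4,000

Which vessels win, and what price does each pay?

Ordering the bids: 50,000 (Onyx), 41,000 (Orion), 29,000 (Quill), 26,000 (Pike), 11,000 (Cinder), 8,000 (Novara), 4,000 (Arden)
Top 5: Onyx, Orion, Quill, Pike, Cinder.
Highest unsuccessful bid: $8,000 → clearing price.

Onyx, Orion, Quill, Pike, Cinder; each pays $8,000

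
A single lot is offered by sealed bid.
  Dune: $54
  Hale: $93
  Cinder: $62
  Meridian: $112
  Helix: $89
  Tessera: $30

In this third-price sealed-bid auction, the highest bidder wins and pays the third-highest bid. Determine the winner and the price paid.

Meridian pays $89

Rule: the highest bidder wins and pays the third-highest bid.
Sorting bids: 112 (Meridian) > 93 (Hale) > 89 (Helix) > 62 (Cinder) > 54 (Dune) > 30 (Tessera)
Meridian wins; payment is bid #3 in the ranking = $89.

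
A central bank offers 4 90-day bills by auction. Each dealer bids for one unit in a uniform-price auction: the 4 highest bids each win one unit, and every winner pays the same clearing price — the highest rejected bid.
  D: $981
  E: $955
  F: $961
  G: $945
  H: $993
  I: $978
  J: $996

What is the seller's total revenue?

Bids ranked high→low: 996 (J), 993 (H), 981 (D), 978 (I), 961 (F), 955 (E), …
The 4 highest are J, H, D, I.
Clearing price = highest rejected bid = $961.
Total revenue = 4 × $961 = $3,844.

Total revenue: $3,844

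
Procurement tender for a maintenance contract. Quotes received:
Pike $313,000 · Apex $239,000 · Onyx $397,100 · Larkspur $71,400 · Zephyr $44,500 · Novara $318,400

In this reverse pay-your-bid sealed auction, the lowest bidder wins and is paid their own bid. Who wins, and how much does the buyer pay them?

Sorting bids: 44,500 (Zephyr) < 71,400 (Larkspur) < 239,000 (Apex) < 313,000 (Pike) < 318,400 (Novara) < 397,100 (Onyx)
Zephyr is lowest → is paid own bid, $44,500.

Zephyr is paid $44,500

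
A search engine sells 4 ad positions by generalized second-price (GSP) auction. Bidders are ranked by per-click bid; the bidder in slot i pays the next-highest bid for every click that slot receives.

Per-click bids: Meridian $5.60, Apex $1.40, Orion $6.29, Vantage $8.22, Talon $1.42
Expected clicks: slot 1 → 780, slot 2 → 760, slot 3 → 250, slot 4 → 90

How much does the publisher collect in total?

Per-click bids in order: $8.22 (Vantage) > $6.29 (Orion) > $5.60 (Meridian) > $1.42 (Talon) > $1.40 (Apex)
Slot 1: Vantage pays $6.29 × 780 = $4906.20
Slot 2: Orion pays $5.60 × 760 = $4256.00
Slot 3: Meridian pays $1.42 × 250 = $355.00
Slot 4: Talon pays $1.40 × 90 = $126.00
Total = $9643.20

Total revenue: $9643.20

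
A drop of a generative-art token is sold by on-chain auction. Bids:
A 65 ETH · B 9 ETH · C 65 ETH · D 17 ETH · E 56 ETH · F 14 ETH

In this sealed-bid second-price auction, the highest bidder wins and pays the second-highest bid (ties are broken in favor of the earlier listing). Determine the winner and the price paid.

Bids ranked: 65 (A) > 65 (C) > 56 (E) > 17 (D) > 14 (F) > 9 (B)
Tie at 65 ETH → A wins by tie-break.
A wins with the highest bid; price is set by the runner-up at 65 ETH.

A pays 65 ETH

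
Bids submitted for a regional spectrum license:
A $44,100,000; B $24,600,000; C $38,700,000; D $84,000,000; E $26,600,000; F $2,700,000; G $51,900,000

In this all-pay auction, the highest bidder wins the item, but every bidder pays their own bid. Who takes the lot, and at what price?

D pays $84,000,000

All-pay auction: the highest bidder wins the item, but every bidder pays their own bid.
Bids ranked: 84,000,000 (D) > 51,900,000 (G) > 44,100,000 (A) > 38,700,000 (C) > 26,600,000 (E) > 24,600,000 (B) > …
D wins with the top bid; all bids are sunk regardless.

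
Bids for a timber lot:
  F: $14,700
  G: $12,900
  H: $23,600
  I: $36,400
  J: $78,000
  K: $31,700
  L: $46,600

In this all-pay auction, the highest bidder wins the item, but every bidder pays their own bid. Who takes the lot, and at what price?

J pays $78,000

Rule: the highest bidder wins the item, but every bidder pays their own bid.
Bids in order: 78,000 (J) > 46,600 (L) > 36,400 (I) > 31,700 (K) > 23,600 (H) > 14,700 (F) > …
J wins with the top bid; all bids are sunk regardless.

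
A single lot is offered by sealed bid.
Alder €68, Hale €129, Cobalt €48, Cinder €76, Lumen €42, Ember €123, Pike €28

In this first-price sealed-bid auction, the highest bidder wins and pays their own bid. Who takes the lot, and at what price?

Hale pays €129

Sorting bids: 129 (Hale) > 123 (Ember) > 76 (Cinder) > 68 (Alder) > 48 (Cobalt) > 42 (Lumen) > …
Hale has the highest bid and pays exactly that: €129.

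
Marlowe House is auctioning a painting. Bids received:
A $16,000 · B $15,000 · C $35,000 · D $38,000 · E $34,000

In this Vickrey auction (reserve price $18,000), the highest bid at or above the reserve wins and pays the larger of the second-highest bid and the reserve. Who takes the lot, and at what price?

Rule: the highest bid at or above the reserve wins and pays the larger of the second-highest bid and the reserve.
Sorting bids: 38,000 (D) > 35,000 (C) > 34,000 (E) > 16,000 (A) > 15,000 (B)
D has the top bid at or above the reserve ($38,000).
max(second-highest $35,000, reserve $18,000) = $35,000; the reserve does not bind.

D pays $35,000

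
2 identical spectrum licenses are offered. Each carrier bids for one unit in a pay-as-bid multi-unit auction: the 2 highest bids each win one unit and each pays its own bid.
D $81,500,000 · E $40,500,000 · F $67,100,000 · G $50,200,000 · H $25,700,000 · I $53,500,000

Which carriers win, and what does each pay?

Ordering the bids: 81,500,000 (D), 67,100,000 (F), 53,500,000 (I), 50,200,000 (G), …
Winners (2 units): D, F.
Each winner pays its own bid: D $81,500,000, F $67,100,000.

D $81,500,000, F $67,100,000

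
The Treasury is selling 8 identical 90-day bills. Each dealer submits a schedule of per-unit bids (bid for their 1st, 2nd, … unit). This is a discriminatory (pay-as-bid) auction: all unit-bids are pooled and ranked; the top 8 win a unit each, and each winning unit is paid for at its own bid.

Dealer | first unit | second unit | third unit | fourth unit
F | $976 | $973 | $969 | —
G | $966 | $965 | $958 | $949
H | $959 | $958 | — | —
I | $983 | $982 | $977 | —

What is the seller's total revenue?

Pooled unit-bids ranked (top 8): 983 (I-1), 982 (I-2), 977 (I-3), 976 (F-1), 973 (F-2), 969 (F-3), 966 (G-1), 965 (G-2)
Next rejected bid: $959 (not a price — pay-as-bid).
Each winning unit pays its own bid.
Revenue = 983 + 982 + 977 + 976 + 973 + 969 + 966 + 965 = $7,791.

Total revenue: $7,791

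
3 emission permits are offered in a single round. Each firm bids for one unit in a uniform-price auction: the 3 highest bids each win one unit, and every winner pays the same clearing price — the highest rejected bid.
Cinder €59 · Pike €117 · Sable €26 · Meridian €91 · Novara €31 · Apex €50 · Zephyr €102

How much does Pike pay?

Ordering the bids: 117 (Pike), 102 (Zephyr), 91 (Meridian), 59 (Cinder), 50 (Apex), …
The 3 highest are Pike, Zephyr, Meridian.
Clearing price = highest rejected bid = €59.
Pike wins → pays €59.

Pike pays €59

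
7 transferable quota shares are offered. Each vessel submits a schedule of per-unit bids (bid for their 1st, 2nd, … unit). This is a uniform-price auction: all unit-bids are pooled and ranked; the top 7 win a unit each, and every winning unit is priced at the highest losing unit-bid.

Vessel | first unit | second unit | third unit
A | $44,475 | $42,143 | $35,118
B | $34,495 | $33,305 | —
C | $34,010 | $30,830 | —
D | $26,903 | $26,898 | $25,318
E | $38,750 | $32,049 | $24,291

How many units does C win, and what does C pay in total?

All unit-bids, highest first — top 7: 44,475 (A-1), 42,143 (A-2), 38,750 (E-1), 35,118 (A-3), 34,495 (B-1), 34,010 (C-1), 33,305 (B-2)
The (k+1)-th unit-bid is $32,049.
C wins 1 unit(s) at $32,049 each.

C: 1 unit, pays $32,049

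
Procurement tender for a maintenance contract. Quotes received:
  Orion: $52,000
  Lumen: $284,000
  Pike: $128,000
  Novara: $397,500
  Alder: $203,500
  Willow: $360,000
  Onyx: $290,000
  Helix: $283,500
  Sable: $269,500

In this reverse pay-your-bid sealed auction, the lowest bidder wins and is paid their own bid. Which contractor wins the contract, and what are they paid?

Bids in order: 52,000 (Orion) < 128,000 (Pike) < 203,500 (Alder) < 269,500 (Sable) < 283,500 (Helix) < 284,000 (Lumen) < …
Orion is lowest → is paid own bid, $52,000.

Orion is paid $52,000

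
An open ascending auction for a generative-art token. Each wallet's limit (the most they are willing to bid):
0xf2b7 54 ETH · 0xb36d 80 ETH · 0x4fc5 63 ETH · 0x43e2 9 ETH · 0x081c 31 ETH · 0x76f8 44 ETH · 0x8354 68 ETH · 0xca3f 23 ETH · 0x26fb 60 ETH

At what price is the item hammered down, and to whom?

Ascending (English) auction: the price rises until one bidder remains; the winner pays the price at which the last rival dropped out.
Limits ranked: 80 (0xb36d) > 68 (0x8354) > 63 (0x4fc5) > 60 (0x26fb) > 54 (0xf2b7) > 44 (0x76f8) > …
0x8354 is the last rival to drop out, at 68 ETH; 0xb36d remains and wins at that price.

0xb36d wins at 68 ETH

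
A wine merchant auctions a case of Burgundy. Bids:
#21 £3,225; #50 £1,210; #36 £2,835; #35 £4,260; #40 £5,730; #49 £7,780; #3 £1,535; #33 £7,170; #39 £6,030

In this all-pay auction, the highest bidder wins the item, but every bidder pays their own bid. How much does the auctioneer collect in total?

Total revenue: £39,775

All-pay auction: the highest bidder wins the item, but every bidder pays their own bid.
Bids ranked: 7,780 (#49) > 7,170 (#33) > 6,030 (#39) > 5,730 (#40) > 4,260 (#35) > 3,225 (#21) > …
Every bidder forfeits their bid regardless of winning.
Revenue = 3,225 + 1,210 + 2,835 + 4,260 + 5,730 + 7,780 + 1,535 + 7,170 + 6,030 = £39,775.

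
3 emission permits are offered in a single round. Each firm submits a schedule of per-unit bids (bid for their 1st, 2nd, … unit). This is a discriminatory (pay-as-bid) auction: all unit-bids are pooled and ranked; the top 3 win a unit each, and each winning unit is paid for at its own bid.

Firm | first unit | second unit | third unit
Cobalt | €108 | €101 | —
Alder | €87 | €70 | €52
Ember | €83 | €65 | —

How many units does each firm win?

Alder 1, Cobalt 2

All unit-bids, highest first — top 3: 108 (Cobalt-1), 101 (Cobalt-2), 87 (Alder-1)
Next rejected bid: €83 (not a price — pay-as-bid).
Allocation: Alder 1, Cobalt 2.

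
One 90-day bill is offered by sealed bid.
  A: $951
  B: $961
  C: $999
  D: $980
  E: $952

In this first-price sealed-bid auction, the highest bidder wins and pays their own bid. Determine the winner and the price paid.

Bids in order: 999 (C) > 980 (D) > 961 (B) > 952 (E) > 951 (A)
C is highest → pays own bid, $999.

C pays $999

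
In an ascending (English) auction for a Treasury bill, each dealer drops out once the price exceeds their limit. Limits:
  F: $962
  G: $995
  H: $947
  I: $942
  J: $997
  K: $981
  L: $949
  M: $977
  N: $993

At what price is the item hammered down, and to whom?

Sorting limits: 997 (J) > 995 (G) > 993 (N) > 981 (K) > 977 (M) > 962 (F) > …
Bidding ends when G exits at $995; J takes it.

J wins at $995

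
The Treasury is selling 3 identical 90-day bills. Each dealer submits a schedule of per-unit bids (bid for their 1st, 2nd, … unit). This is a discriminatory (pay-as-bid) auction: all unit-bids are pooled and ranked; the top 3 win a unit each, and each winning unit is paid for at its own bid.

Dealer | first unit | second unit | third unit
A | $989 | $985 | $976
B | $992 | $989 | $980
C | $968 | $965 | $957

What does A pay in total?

A pays $989

All unit-bids, highest first — top 3: 992 (B-1), 989 (A-1), 989 (B-2)
Next rejected bid: $985 (not a price — pay-as-bid).
A's winning unit-bids: 989 = $989.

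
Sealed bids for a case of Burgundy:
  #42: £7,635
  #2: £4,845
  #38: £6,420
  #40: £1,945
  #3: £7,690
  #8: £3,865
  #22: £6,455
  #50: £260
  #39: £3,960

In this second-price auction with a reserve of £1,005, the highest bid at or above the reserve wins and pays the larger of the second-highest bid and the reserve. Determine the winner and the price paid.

Rule: the highest bid at or above the reserve wins and pays the larger of the second-highest bid and the reserve.
Bids in order: 7,690 (#3) > 7,635 (#42) > 6,455 (#22) > 6,420 (#38) > 4,845 (#2) > 3,960 (#39) > …
#3 has the top bid at or above the reserve (£7,690).
Second-highest bid £7,635 exceeds the reserve £1,005 → payment £7,635.

#3 pays £7,635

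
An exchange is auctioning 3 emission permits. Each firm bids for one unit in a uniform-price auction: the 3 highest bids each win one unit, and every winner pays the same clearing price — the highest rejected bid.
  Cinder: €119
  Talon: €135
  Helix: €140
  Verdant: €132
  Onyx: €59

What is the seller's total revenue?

Ordering the bids: 140 (Helix), 135 (Talon), 132 (Verdant), 119 (Cinder), 59 (Onyx)
The 3 highest are Helix, Talon, Verdant.
First losing bid is Cinder's €119, which sets the uniform price.
Total revenue = 3 × €119 = €357.

Total revenue: €357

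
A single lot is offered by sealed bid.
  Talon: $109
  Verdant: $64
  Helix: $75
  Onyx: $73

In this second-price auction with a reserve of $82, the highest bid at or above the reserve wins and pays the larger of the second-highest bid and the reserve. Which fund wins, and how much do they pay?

Talon pays $82

Bids ranked: 109 (Talon) > 75 (Helix) > 73 (Onyx) > 64 (Verdant)
Highest eligible bid: Talon at $109.
max(second-highest $75, reserve $82) = $82.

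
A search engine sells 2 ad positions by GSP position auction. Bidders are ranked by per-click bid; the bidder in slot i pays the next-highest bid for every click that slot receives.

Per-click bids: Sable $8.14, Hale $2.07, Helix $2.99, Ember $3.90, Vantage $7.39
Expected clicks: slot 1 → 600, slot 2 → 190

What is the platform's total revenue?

Sorting advertisers: $8.14 (Sable) > $7.39 (Vantage) > $3.90 (Ember) > …
Slot 1: Sable pays $7.39 × 600 = $4434.00
Slot 2: Vantage pays $3.90 × 190 = $741.00
Total = $5175.00

Total revenue: $5175.00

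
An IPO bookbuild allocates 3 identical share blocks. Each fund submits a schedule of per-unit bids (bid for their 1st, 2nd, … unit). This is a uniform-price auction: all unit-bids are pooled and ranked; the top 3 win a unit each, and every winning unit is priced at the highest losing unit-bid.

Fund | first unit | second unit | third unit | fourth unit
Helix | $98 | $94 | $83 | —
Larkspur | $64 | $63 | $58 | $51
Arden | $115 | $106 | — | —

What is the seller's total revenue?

Merging the schedules and taking the best 3: 115 (Arden-1), 106 (Arden-2), 98 (Helix-1)
First bid not allocated: $94.
Allocation: Arden 2, Helix 1. Every unit priced at $94.
Revenue = 3 × 94 = $282.

Total revenue: $282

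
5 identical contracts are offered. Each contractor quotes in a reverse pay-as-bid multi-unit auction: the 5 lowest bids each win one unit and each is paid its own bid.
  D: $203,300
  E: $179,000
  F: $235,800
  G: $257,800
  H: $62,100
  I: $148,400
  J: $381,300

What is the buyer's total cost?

Ordering the bids: 62,100 (H), 148,400 (I), 179,000 (E), 203,300 (D), 235,800 (F), 257,800 (G), 381,300 (J)
Winners (5 units): H, I, E, D, F.
Total cost = 62,100 + 148,400 + 179,000 + 203,300 + 235,800 = $828,600.

Total cost: $828,600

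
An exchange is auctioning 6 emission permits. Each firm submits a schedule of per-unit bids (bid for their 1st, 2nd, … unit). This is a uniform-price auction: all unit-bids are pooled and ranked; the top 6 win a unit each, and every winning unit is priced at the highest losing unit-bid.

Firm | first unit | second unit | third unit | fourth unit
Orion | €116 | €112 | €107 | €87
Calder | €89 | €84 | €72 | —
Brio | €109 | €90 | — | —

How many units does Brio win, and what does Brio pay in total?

Brio: 2 units, pays €174

All unit-bids, highest first — top 6: 116 (Orion-1), 112 (Orion-2), 109 (Brio-1), 107 (Orion-3), 90 (Brio-2), 89 (Calder-1)
First bid not allocated: €87.
Brio wins 2 unit(s) at €87 each.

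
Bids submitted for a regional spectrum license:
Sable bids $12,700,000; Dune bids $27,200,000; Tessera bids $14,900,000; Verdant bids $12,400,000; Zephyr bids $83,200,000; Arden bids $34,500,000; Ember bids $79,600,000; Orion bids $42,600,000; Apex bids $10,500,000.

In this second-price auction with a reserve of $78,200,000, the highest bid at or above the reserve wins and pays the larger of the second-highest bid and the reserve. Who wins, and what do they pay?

Second-price auction with a reserve of $78,200,000: the highest bid at or above the reserve wins and pays the larger of the second-highest bid and the reserve.
Bids in order: 83,200,000 (Zephyr) > 79,600,000 (Ember) > 42,600,000 (Orion) > 34,500,000 (Arden) > 27,200,000 (Dune) > 14,900,000 (Tessera) > …
Highest eligible bid: Zephyr at $83,200,000.
max(second-highest $79,600,000, reserve $78,200,000) = $79,600,000; the reserve does not bind.

Zephyr pays $79,600,000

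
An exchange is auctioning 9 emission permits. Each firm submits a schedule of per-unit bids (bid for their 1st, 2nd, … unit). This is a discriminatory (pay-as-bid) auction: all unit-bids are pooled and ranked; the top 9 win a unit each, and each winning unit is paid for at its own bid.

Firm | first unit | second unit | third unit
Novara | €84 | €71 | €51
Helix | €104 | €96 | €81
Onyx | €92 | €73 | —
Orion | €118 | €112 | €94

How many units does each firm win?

Helix 3, Novara 1, Onyx 2, Orion 3

All unit-bids, highest first — top 9: 118 (Orion-1), 112 (Orion-2), 104 (Helix-1), 96 (Helix-2), 94 (Orion-3), 92 (Onyx-1), 84 (Novara-1), 81 (Helix-3), 73 (Onyx-2)
Next rejected bid: €71 (not a price — pay-as-bid).
Allocation: Helix 3, Novara 1, Onyx 2, Orion 3.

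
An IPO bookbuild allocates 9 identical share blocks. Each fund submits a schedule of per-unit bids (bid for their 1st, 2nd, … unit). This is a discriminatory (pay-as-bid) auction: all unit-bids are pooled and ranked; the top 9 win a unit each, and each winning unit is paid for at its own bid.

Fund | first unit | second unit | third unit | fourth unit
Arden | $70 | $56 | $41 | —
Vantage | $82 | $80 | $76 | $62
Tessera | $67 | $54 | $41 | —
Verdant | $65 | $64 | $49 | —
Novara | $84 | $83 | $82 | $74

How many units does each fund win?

Arden 1, Novara 4, Tessera 1, Vantage 3

Merging the schedules and taking the best 9: 84 (Novara-1), 83 (Novara-2), 82 (Vantage-1), 82 (Novara-3), 80 (Vantage-2), 76 (Vantage-3), 74 (Novara-4), 70 (Arden-1), 67 (Tessera-1)
Next rejected bid: $65 (not a price — pay-as-bid).
Allocation: Arden 1, Novara 4, Tessera 1, Vantage 3.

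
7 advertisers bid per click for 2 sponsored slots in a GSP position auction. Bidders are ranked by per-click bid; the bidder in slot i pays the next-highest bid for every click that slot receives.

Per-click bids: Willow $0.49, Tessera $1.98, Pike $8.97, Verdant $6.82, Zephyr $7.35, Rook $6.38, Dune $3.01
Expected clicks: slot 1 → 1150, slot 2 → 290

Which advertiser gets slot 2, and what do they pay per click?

Zephyr; $6.82 per click

Sorting advertisers: $8.97 (Pike) > $7.35 (Zephyr) > $6.82 (Verdant) > …
Slot 2 goes to the second-ranked bidder, Zephyr, who pays the next bid down: $6.82/click.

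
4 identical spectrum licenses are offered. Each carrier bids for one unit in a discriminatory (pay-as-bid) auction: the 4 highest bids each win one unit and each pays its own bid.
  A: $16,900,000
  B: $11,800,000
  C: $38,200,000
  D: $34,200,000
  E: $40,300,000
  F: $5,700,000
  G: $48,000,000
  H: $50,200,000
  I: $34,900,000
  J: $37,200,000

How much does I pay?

Sorting: 50,200,000 (H), 48,000,000 (G), 40,300,000 (E), 38,200,000 (C), 37,200,000 (J), 34,900,000 (I), …
Winners (4 units): H, G, E, C.
I does not win → $0.

I pays $0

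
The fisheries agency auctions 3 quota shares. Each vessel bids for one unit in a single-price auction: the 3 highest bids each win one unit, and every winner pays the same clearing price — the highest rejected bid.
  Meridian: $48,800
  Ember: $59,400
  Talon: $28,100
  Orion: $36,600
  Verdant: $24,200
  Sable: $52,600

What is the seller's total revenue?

Total revenue: $109,800

Bids ranked high→low: 59,400 (Ember), 52,600 (Sable), 48,800 (Meridian), 36,600 (Orion), 28,100 (Talon), …
Winners (3 units): Ember, Sable, Meridian.
Highest unsuccessful bid: $36,600 → clearing price.
Total revenue = 3 × $36,600 = $109,800.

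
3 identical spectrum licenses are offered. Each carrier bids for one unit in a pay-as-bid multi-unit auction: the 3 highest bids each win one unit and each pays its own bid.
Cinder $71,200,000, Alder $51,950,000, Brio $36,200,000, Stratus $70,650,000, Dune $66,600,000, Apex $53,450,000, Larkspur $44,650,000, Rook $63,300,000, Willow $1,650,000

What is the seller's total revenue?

Total revenue: $208,450,000

Sorting: 71,200,000 (Cinder), 70,650,000 (Stratus), 66,600,000 (Dune), 63,300,000 (Rook), 53,450,000 (Apex), …
The 3 highest are Cinder, Stratus, Dune.
Total revenue = 71,200,000 + 70,650,000 + 66,600,000 = $208,450,000.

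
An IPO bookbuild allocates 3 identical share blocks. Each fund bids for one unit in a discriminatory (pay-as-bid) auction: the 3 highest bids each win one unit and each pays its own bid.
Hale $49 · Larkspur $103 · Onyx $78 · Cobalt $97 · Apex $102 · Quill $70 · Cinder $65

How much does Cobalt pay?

Cobalt pays $97

Sorting: 103 (Larkspur), 102 (Apex), 97 (Cobalt), 78 (Onyx), 70 (Quill), …
The 3 highest are Larkspur, Apex, Cobalt.
Cobalt wins → own bid $97.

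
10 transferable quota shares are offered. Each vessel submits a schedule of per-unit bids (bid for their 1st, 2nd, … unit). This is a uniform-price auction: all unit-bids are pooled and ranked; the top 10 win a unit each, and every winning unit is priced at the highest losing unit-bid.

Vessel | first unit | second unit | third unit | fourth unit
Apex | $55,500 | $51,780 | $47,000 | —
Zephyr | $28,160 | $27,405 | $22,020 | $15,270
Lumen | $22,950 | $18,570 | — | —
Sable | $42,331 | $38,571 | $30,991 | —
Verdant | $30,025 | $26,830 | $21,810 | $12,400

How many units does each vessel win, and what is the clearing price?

Apex 3, Sable 3, Verdant 2, Zephyr 2; clearing price $22,950

Pooled unit-bids ranked (top 10): 55,500 (Apex-1), 51,780 (Apex-2), 47,000 (Apex-3), 42,331 (Sable-1), 38,571 (Sable-2), 30,991 (Sable-3), 30,025 (Verdant-1), 28,160 (Zephyr-1), 27,405 (Zephyr-2), 26,830 (Verdant-2)
The (k+1)-th unit-bid is $22,950.
Allocation: Apex 3, Sable 3, Verdant 2, Zephyr 2.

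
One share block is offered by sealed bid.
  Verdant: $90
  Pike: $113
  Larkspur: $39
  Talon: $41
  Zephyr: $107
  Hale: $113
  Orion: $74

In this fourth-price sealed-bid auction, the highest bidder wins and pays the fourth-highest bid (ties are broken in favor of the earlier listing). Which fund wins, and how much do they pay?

Pike pays $90

Bids in order: 113 (Pike) > 113 (Hale) > 107 (Zephyr) > 90 (Verdant) > 74 (Orion) > 41 (Talon) > …
Pike and Hale tie at $113; tie-break gives it to Pike.
Pike is highest; pays the fourth-highest bid, $90.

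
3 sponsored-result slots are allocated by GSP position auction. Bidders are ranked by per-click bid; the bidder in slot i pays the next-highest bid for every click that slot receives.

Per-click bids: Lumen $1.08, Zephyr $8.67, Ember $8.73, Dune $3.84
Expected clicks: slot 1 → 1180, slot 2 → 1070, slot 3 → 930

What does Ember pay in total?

Ember pays $10230.60

Ranked by bid: $8.73 (Ember) > $8.67 (Zephyr) > $3.84 (Dune) > $1.08 (Lumen)
Ember holds slot 1 → pays next bid $8.67 × 1180 clicks = $10230.60.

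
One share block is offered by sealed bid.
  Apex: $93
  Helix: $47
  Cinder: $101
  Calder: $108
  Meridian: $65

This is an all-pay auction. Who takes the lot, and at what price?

Calder pays $108

All-pay auction: the highest bidder wins the item, but every bidder pays their own bid.
Sorting bids: 108 (Calder) > 101 (Cinder) > 93 (Apex) > 65 (Meridian) > 47 (Helix)
Calder wins with the top bid; all bids are sunk regardless.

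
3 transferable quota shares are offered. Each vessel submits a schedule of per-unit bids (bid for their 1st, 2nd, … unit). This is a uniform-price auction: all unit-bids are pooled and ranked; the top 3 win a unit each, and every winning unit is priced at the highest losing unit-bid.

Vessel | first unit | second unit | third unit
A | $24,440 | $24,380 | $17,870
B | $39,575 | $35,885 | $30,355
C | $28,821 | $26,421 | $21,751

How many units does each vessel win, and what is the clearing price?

B 3; clearing price $28,821

Merging the schedules and taking the best 3: 39,575 (B-1), 35,885 (B-2), 30,355 (B-3)
Highest rejected unit-bid = $28,821.
Allocation: B 3.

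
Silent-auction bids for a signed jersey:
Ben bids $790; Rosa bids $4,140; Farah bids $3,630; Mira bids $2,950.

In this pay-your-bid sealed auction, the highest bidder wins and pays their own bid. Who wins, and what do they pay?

Rosa pays $4,140

Sorting bids: 4,140 (Rosa) > 3,630 (Farah) > 2,950 (Mira) > 790 (Ben)
Rosa is highest → pays own bid, $4,140.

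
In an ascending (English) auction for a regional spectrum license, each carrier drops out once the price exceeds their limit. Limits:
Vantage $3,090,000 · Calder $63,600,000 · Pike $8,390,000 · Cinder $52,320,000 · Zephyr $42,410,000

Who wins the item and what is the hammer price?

Calder wins at $52,320,000

Limits ranked: 63,600,000 (Calder) > 52,320,000 (Cinder) > 42,410,000 (Zephyr) > 8,390,000 (Pike) > 3,090,000 (Vantage)
Bidding ends when Cinder exits at $52,320,000; Calder takes it.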